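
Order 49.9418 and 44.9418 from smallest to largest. 44.9418, 49.9418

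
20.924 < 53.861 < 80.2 True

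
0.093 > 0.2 False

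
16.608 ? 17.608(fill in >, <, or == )<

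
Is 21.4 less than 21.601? Yes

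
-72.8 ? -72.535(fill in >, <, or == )<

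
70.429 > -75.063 True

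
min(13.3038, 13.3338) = 13.3038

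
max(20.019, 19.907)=20.019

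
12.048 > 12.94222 False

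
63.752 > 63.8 False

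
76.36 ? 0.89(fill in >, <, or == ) >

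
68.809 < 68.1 False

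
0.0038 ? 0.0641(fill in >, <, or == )<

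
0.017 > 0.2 False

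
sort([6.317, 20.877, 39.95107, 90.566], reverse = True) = [90.566, 39.95107, 20.877, 6.317]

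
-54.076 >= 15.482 False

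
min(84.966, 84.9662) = 84.966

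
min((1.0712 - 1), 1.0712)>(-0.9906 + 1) True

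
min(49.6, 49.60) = 49.6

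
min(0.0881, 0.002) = 0.002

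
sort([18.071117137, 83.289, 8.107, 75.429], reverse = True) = [83.289, 75.429, 18.071117137, 8.107]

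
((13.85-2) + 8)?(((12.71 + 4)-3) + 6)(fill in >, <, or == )>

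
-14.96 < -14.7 True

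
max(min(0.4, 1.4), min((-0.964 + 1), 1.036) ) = 0.4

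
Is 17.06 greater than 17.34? No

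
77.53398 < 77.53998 True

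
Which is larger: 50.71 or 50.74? 50.74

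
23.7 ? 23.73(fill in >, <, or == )<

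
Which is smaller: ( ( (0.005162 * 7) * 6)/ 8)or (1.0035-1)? (1.0035-1)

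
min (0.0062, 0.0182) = 0.0062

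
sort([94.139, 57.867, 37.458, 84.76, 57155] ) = [37.458, 57.867, 84.76, 94.139, 57155]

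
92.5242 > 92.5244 False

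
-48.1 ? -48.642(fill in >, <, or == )>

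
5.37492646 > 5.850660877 False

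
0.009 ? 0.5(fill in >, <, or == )<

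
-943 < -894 True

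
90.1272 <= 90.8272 True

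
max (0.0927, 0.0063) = 0.0927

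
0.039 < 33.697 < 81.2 True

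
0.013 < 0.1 True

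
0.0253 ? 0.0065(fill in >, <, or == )>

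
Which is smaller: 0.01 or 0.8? 0.01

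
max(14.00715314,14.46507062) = 14.46507062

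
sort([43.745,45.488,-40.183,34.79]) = [-40.183,34.79,43.745,45.488]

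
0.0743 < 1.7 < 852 True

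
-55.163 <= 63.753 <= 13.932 False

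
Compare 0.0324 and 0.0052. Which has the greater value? 0.0324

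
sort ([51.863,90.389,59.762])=[51.863,59.762,90.389]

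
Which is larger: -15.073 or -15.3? -15.073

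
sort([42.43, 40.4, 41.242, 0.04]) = [0.04, 40.4, 41.242, 42.43]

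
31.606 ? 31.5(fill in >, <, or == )>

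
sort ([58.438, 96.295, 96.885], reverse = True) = [96.885, 96.295, 58.438]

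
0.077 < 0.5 True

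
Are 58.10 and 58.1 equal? Yes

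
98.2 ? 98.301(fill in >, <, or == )<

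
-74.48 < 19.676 True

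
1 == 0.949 False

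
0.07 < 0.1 True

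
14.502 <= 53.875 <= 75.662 True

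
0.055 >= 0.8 False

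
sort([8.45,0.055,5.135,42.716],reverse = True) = [42.716,8.45,5.135,0.055]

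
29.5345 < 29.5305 False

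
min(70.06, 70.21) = 70.06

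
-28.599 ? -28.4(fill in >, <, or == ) <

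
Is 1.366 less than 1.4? Yes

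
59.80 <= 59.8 True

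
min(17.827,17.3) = 17.3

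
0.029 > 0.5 False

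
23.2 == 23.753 False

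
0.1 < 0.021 False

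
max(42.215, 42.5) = 42.5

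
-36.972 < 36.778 True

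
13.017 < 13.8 True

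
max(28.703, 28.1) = 28.703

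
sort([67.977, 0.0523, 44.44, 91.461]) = [0.0523, 44.44, 67.977, 91.461]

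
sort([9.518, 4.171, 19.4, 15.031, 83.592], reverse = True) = [83.592, 19.4, 15.031, 9.518, 4.171]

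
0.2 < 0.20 False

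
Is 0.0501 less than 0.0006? No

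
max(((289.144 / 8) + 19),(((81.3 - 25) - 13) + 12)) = 55.3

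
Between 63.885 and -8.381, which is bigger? 63.885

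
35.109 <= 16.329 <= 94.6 False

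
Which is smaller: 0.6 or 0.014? 0.014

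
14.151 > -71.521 True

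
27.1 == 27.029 False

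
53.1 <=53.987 True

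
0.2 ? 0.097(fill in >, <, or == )>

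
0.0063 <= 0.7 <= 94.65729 True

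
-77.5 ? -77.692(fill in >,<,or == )>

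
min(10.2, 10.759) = 10.2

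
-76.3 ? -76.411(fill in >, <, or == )>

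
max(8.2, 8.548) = 8.548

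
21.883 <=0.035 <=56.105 False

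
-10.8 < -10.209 True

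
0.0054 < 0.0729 True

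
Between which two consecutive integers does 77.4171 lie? 77 and 78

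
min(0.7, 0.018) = 0.018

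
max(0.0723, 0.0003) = 0.0723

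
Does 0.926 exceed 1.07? No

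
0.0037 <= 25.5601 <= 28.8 True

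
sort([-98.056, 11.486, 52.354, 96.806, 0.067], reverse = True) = [96.806, 52.354, 11.486, 0.067, -98.056]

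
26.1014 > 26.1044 False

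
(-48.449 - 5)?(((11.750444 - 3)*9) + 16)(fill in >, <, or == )<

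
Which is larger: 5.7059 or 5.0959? 5.7059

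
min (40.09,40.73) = 40.09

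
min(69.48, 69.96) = 69.48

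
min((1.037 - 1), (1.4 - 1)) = 0.037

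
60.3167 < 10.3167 False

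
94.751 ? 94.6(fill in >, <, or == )>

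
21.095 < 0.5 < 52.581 False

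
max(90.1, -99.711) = 90.1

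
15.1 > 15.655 False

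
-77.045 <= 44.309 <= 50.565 True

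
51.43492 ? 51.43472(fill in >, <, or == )>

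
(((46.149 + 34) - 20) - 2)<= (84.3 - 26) True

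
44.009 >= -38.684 True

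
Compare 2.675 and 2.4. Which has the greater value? 2.675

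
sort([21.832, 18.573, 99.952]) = [18.573, 21.832, 99.952]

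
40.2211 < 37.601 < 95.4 False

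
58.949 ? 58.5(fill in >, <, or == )>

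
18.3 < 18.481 True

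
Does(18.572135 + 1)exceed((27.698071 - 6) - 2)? No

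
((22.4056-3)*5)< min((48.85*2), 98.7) True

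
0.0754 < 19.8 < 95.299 True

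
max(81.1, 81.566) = 81.566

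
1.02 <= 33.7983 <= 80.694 True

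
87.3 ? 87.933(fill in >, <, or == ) <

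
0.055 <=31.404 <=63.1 True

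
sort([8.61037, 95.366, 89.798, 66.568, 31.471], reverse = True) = [95.366, 89.798, 66.568, 31.471, 8.61037]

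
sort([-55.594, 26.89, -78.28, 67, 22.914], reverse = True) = [67, 26.89, 22.914, -55.594, -78.28]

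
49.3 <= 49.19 False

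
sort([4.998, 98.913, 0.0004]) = [0.0004, 4.998, 98.913]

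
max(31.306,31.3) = 31.306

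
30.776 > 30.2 True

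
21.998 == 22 False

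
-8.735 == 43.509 False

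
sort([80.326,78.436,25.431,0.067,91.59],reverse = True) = [91.59,80.326,78.436,25.431,0.067]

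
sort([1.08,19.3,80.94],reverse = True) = [80.94,19.3,1.08]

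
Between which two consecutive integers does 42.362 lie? 42 and 43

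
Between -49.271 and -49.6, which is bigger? -49.271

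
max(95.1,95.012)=95.1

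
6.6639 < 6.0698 False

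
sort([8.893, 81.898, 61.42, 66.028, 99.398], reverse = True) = [99.398, 81.898, 66.028, 61.42, 8.893]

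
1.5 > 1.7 False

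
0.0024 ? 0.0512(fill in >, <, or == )<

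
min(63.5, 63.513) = 63.5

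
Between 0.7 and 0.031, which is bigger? 0.7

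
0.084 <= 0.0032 False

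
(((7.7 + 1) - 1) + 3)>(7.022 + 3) True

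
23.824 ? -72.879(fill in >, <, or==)>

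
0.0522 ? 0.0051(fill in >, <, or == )>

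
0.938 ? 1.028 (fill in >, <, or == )<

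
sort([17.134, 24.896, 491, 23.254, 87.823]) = [17.134, 23.254, 24.896, 87.823, 491]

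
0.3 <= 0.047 False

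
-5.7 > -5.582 False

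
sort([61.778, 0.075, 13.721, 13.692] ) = [0.075, 13.692, 13.721, 61.778]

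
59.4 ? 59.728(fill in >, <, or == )<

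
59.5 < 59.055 False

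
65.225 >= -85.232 True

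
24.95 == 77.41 False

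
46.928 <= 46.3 False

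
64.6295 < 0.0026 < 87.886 False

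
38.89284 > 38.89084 True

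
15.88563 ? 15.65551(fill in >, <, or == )>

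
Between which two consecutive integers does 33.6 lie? 33 and 34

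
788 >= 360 True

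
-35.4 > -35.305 False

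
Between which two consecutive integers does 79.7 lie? 79 and 80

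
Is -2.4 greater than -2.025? No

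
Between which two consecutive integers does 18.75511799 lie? 18 and 19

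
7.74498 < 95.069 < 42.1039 False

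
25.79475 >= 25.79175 True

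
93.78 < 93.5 False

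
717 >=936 False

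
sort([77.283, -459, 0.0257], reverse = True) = [77.283, 0.0257, -459]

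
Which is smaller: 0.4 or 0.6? 0.4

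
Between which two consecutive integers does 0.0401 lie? 0 and 1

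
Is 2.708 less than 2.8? Yes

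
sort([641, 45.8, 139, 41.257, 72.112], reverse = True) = [641, 139, 72.112, 45.8, 41.257]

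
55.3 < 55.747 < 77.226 True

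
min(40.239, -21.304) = -21.304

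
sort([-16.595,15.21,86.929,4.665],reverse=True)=[86.929,15.21,4.665,-16.595]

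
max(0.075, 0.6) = 0.6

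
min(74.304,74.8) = 74.304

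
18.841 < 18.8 False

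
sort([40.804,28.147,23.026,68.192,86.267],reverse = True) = [86.267,68.192,40.804,28.147,23.026]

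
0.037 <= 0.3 True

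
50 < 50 False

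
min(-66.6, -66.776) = -66.776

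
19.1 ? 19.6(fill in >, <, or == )<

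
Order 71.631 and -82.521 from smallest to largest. -82.521, 71.631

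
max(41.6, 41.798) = 41.798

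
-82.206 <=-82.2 True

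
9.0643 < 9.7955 True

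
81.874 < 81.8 False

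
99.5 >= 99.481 True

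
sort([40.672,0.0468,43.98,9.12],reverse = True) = [43.98,40.672,9.12,0.0468]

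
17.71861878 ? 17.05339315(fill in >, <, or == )>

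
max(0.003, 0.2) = 0.2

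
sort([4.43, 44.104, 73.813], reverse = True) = [73.813, 44.104, 4.43]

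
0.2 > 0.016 True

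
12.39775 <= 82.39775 True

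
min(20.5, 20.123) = 20.123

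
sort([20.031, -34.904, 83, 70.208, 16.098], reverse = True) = [83, 70.208, 20.031, 16.098, -34.904]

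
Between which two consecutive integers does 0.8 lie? 0 and 1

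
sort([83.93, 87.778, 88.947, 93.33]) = [83.93, 87.778, 88.947, 93.33]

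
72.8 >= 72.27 True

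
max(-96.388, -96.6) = -96.388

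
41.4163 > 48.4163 False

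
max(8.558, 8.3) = 8.558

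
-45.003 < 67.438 True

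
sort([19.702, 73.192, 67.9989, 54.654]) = [19.702, 54.654, 67.9989, 73.192]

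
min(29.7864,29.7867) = 29.7864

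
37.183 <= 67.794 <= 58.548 False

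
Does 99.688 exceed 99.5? Yes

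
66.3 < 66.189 False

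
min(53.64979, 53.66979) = 53.64979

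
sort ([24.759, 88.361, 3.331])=[3.331, 24.759, 88.361]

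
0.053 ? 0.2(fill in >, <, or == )<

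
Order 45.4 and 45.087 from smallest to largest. 45.087, 45.4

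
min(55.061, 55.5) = 55.061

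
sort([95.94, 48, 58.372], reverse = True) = [95.94, 58.372, 48]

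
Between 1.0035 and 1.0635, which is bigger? 1.0635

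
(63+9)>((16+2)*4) False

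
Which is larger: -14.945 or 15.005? 15.005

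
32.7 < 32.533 False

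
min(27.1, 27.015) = 27.015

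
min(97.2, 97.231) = 97.2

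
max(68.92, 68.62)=68.92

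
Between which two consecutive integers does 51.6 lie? 51 and 52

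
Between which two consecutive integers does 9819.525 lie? 9819 and 9820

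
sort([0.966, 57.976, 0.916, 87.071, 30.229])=[0.916, 0.966, 30.229, 57.976, 87.071]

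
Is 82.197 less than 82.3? Yes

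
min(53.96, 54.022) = 53.96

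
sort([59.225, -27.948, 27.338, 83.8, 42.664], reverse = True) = [83.8, 59.225, 42.664, 27.338, -27.948]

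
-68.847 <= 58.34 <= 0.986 False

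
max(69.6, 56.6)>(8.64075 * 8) True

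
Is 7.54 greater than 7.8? No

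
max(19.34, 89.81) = 89.81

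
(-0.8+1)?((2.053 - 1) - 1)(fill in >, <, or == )>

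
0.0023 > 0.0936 False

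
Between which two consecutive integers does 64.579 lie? 64 and 65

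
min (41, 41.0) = 41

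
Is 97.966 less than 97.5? No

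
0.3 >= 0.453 False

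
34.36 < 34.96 True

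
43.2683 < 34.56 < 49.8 False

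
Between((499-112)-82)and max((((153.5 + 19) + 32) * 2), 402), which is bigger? max((((153.5 + 19) + 32) * 2), 402)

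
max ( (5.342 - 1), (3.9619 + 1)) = 4.9619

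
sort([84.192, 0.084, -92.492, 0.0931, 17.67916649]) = [-92.492, 0.084, 0.0931, 17.67916649, 84.192]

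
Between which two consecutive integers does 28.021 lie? 28 and 29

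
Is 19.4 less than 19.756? Yes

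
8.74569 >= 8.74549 True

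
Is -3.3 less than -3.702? No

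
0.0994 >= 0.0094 True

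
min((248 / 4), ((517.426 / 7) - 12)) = 61.918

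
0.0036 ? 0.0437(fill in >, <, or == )<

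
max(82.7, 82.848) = 82.848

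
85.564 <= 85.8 True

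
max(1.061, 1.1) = 1.1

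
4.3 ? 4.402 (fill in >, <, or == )<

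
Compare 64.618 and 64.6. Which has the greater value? 64.618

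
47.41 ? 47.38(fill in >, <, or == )>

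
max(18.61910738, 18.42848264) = 18.61910738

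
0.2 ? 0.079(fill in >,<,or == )>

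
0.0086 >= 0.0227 False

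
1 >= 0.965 True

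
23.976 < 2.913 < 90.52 False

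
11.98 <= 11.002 False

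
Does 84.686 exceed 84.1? Yes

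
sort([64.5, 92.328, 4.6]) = [4.6, 64.5, 92.328]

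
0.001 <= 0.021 True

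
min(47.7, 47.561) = 47.561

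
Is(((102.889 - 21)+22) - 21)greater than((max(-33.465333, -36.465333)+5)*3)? Yes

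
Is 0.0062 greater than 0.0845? No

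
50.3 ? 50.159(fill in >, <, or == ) >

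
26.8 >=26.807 False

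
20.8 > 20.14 True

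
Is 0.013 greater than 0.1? No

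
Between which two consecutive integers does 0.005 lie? 0 and 1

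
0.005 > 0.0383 False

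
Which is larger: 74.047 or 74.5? 74.5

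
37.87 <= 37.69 False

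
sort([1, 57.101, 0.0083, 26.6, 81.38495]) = [0.0083, 1, 26.6, 57.101, 81.38495]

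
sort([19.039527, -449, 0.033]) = [-449, 0.033, 19.039527]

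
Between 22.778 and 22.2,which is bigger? 22.778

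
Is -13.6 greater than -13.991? Yes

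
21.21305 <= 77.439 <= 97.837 True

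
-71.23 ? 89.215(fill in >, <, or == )<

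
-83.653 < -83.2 True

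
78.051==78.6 False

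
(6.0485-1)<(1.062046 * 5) True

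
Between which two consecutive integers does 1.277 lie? 1 and 2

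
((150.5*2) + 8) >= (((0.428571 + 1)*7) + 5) True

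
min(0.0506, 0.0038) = 0.0038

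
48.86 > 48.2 True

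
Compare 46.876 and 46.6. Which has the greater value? 46.876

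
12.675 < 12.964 True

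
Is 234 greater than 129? Yes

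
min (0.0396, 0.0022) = 0.0022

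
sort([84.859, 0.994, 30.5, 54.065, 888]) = [0.994, 30.5, 54.065, 84.859, 888]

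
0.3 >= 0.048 True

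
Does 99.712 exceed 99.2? Yes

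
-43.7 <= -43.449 True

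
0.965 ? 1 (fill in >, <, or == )<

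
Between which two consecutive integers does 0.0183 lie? 0 and 1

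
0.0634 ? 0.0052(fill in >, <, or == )>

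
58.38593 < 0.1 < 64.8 False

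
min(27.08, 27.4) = 27.08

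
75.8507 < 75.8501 False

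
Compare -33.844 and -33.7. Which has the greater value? -33.7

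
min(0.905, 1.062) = 0.905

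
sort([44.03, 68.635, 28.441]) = [28.441, 44.03, 68.635]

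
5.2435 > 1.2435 True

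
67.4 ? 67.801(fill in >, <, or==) <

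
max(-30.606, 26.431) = 26.431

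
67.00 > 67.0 False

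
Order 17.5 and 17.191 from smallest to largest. 17.191, 17.5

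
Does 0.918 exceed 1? No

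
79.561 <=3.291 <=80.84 False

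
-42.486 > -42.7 True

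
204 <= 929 True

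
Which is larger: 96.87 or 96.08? 96.87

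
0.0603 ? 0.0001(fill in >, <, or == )>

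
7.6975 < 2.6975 False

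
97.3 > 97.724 False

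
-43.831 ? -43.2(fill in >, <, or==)<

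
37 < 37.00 False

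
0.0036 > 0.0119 False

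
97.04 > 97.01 True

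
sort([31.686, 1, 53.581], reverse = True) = [53.581, 31.686, 1]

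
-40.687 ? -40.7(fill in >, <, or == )>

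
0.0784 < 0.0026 False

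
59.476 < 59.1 False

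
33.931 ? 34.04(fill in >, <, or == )<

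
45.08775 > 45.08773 True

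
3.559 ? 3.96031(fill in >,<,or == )<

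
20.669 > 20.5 True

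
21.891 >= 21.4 True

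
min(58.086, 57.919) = 57.919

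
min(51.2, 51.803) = 51.2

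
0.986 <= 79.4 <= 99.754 True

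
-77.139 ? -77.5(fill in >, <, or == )>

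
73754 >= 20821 True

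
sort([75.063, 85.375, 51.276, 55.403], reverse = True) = [85.375, 75.063, 55.403, 51.276]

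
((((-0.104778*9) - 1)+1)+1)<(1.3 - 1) True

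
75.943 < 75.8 False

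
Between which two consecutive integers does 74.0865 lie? 74 and 75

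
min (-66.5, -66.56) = -66.56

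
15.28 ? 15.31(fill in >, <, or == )<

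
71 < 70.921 False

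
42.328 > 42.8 False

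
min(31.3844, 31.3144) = 31.3144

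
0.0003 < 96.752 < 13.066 False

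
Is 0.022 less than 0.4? Yes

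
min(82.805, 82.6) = 82.6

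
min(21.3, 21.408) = 21.3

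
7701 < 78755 True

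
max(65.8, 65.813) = 65.813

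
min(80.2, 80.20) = 80.2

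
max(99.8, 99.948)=99.948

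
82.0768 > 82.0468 True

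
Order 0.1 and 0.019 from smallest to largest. 0.019, 0.1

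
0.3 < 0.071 False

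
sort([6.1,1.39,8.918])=[1.39,6.1,8.918]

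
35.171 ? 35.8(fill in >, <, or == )<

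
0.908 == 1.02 False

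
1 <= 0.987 False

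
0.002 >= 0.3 False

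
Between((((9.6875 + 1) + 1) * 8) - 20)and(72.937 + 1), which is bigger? (72.937 + 1)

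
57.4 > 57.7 False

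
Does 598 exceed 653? No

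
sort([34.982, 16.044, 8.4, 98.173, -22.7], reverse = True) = [98.173, 34.982, 16.044, 8.4, -22.7]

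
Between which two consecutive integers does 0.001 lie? 0 and 1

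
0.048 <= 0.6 True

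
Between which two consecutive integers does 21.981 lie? 21 and 22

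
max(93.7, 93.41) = 93.7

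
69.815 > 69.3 True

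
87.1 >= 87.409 False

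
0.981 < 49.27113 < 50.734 True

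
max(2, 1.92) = 2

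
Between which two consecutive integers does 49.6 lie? 49 and 50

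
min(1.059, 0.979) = 0.979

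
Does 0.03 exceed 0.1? No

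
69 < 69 False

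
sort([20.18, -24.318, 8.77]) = [-24.318, 8.77, 20.18]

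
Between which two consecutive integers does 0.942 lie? 0 and 1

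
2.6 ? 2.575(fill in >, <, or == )>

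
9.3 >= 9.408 False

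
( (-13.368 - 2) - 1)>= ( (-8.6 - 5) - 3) True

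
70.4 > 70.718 False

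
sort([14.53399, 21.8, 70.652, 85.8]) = [14.53399, 21.8, 70.652, 85.8]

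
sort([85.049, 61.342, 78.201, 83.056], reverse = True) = [85.049, 83.056, 78.201, 61.342]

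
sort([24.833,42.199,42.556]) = [24.833,42.199,42.556]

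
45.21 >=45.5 False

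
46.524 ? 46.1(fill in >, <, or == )>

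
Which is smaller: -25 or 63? -25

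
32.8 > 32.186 True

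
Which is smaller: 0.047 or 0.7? 0.047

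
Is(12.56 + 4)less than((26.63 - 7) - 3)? Yes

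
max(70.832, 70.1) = 70.832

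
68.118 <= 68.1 False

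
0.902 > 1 False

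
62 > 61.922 True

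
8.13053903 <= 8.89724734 True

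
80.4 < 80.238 False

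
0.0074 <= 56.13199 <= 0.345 False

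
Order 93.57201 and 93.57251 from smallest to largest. 93.57201, 93.57251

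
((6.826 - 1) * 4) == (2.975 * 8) False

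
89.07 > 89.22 False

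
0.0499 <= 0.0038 False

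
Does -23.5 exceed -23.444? No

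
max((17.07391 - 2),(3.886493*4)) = 15.545972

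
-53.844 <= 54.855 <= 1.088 False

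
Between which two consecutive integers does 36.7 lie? 36 and 37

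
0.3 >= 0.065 True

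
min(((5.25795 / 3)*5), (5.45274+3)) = 8.45274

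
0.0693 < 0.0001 False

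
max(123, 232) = 232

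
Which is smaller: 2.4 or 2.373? 2.373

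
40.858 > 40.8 True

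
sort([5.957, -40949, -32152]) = [-40949, -32152, 5.957]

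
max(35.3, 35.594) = 35.594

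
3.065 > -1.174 True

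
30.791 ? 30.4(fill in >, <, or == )>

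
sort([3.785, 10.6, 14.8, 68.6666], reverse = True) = [68.6666, 14.8, 10.6, 3.785]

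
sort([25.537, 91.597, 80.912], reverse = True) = [91.597, 80.912, 25.537]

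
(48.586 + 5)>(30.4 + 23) True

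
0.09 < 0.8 True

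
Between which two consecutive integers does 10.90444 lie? 10 and 11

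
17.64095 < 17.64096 True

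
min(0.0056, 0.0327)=0.0056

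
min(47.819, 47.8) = 47.8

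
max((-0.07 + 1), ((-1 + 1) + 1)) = 1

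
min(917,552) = 552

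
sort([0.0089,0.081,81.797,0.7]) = [0.0089,0.081,0.7,81.797]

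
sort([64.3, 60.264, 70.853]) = [60.264, 64.3, 70.853]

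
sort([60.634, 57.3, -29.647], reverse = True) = [60.634, 57.3, -29.647]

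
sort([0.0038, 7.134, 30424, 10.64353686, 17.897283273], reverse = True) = [30424, 17.897283273, 10.64353686, 7.134, 0.0038]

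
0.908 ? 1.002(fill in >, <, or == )<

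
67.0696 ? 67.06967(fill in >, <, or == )<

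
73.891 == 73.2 False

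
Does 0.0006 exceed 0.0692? No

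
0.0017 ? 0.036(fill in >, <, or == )<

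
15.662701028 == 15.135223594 False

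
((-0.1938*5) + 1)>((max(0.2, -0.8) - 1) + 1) False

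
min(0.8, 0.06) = 0.06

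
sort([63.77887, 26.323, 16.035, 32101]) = [16.035, 26.323, 63.77887, 32101]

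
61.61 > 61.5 True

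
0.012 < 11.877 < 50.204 True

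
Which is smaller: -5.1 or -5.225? -5.225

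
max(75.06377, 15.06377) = 75.06377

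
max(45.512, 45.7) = 45.7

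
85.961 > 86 False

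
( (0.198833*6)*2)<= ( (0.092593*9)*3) True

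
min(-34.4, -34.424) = -34.424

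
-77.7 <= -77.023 True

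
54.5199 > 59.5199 False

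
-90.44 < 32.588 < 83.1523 True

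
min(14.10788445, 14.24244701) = 14.10788445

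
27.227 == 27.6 False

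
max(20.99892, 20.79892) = 20.99892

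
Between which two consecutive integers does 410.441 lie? 410 and 411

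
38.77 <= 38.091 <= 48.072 False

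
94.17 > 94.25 False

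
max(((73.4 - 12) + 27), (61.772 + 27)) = 88.772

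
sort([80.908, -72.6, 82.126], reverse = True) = [82.126, 80.908, -72.6]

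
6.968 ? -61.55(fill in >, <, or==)>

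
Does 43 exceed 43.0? No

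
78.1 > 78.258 False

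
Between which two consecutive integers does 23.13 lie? 23 and 24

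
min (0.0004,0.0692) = 0.0004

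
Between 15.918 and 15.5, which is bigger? 15.918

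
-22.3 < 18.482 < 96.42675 True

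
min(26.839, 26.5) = 26.5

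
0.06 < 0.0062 False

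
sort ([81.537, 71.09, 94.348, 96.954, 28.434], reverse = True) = [96.954, 94.348, 81.537, 71.09, 28.434]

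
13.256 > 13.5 False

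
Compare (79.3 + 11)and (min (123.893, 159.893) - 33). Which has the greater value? (min (123.893, 159.893) - 33)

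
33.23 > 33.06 True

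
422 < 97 False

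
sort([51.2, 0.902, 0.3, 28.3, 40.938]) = [0.3, 0.902, 28.3, 40.938, 51.2]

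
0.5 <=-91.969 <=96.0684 False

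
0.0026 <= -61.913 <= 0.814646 False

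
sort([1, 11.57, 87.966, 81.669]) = [1, 11.57, 81.669, 87.966]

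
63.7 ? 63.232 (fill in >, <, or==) >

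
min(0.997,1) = 0.997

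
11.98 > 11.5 True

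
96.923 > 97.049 False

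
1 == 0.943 False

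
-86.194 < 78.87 True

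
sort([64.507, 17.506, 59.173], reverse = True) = [64.507, 59.173, 17.506]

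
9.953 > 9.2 True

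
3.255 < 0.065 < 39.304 False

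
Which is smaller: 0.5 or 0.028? 0.028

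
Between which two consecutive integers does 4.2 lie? 4 and 5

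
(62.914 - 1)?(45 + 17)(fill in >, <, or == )<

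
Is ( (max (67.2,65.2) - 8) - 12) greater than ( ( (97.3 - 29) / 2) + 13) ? Yes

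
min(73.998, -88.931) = -88.931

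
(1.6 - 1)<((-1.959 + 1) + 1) False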